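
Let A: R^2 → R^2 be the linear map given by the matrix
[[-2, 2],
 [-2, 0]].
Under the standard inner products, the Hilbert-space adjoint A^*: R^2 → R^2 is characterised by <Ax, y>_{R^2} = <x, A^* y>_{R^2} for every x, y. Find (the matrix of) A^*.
A^* = A^T =
[[-2, -2],
 [2, 0]]

For real matrices with standard dot products, the defining identity <Ax, y> = <x, A^* y> gives (Ax)^T y = x^T (A^*) y, i.e. x^T A^T y = x^T (A^*) y. Since this holds for all x, y, we must have A^* = A^T. Therefore
A^* =
[[-2, -2],
 [2, 0]].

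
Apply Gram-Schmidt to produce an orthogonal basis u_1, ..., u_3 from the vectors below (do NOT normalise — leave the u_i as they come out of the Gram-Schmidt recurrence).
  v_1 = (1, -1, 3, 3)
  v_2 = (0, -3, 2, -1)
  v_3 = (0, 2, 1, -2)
Orthogonal basis:
  u_1 = (1, -1, 3, 3)
  u_2 = (-3/10, -27/10, 11/10, -19/10)
  u_3 = (29/122, 100/61, 219/122, -81/61)

Apply the Gram-Schmidt recurrence
  u_1 = v_1
  u_i = v_i − Σ_{j<i} ((v_i · u_j) / (u_j · u_j)) · u_j.

Step by step this gives:
  u_1 = (1, -1, 3, 3)
  u_2 = (-3/10, -27/10, 11/10, -19/10)
  u_3 = (29/122, 100/61, 219/122, -81/61)

Orthogonality check:
  u_2 · u_1 = 0 (should be 0)
  u_3 · u_1 = 0 (should be 0)
  u_3 · u_2 = 0 (should be 0)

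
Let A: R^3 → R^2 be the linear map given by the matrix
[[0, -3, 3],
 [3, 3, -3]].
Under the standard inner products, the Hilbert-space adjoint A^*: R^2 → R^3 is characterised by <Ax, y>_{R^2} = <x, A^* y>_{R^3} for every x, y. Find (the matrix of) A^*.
A^* = A^T =
[[0, 3],
 [-3, 3],
 [3, -3]]

For real matrices with standard dot products, the defining identity <Ax, y> = <x, A^* y> gives (Ax)^T y = x^T (A^*) y, i.e. x^T A^T y = x^T (A^*) y. Since this holds for all x, y, we must have A^* = A^T. Therefore
A^* =
[[0, 3],
 [-3, 3],
 [3, -3]].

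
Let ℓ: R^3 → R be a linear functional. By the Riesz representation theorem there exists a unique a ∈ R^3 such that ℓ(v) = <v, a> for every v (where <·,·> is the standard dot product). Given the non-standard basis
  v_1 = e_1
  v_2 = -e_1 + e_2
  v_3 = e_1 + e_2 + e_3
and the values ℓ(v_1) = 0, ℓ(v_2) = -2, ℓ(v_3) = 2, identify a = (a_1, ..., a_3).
a = (0, -2, 4)

Write a = (a_1, ..., a_3) in the standard basis. For each basis vector v_i, ℓ(v_i) = <v_i, a> is a linear equation in the a_j's. Collect the n equations into a matrix system V a = ℓ, where row i of V is v_i (expressed in the standard basis). Since V is invertible (lower-triangular with 1s on the diagonal, up to permutation), solve by back-substitution:
  V =
[[1, 0, 0],
 [-1, 1, 0],
 [1, 1, 1]]
  V a = (0, -2, 2)
Solving gives a = (0, -2, 4).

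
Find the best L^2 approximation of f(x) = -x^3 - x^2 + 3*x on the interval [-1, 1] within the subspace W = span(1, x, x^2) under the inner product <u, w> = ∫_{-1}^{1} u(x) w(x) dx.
g(x) = -x^2 + 12*x/5

The best approximation g ∈ W is the orthogonal projection of f onto W. Writing g = a_0 + a_1 x + a_2 x^2, the coefficients solve the normal equations G · a = b where
  G_{ij} = <φ_i, φ_j> and b_i = <f, φ_i>, with φ_0 = 1, φ_1 = x, φ_2 = x^2.
G =
  [2, 0, 2/3]
  [0, 2/3, 0]
  [2/3, 0, 2/5],
b = (-2/3, 8/5, -2/5).
Solving gives a_0 = 0, a_1 = 12/5, a_2 = -1, so
  g(x) = -x^2 + 12*x/5.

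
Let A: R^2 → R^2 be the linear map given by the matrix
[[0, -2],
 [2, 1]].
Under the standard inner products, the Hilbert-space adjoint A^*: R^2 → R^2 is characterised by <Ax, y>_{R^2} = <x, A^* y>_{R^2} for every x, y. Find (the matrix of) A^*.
A^* = A^T =
[[0, 2],
 [-2, 1]]

For real matrices with standard dot products, the defining identity <Ax, y> = <x, A^* y> gives (Ax)^T y = x^T (A^*) y, i.e. x^T A^T y = x^T (A^*) y. Since this holds for all x, y, we must have A^* = A^T. Therefore
A^* =
[[0, 2],
 [-2, 1]].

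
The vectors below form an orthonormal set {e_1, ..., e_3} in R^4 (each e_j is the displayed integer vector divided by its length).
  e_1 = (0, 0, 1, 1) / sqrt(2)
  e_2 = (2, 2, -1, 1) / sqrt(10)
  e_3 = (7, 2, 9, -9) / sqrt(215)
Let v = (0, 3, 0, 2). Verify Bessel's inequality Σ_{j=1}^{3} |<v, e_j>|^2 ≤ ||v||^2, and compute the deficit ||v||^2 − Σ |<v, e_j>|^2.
Σ |<v, e_j>|^2 = 390/43; ||v||^2 = 13; deficit = 169/43

Write each e_j = u_j / sqrt(<u_j, u_j>) where u_j is the displayed integer vector. Then <v, e_j> = <v, u_j> / sqrt(<u_j, u_j>), so |<v, e_j>|^2 = <v, u_j>^2 / <u_j, u_j>.
Coefficients: <v, e_1> = 2/sqrt(2), <v, e_2> = 8/sqrt(10), <v, e_3> = -12/sqrt(215).
Square and sum: Σ |<v, e_j>|^2 = 390/43.
Compute ||v||^2 = v·v = 13.
Deficit = 13 − 390/43 = 169/43 ≥ 0, confirming Bessel's inequality. (The deficit equals ||v − Σ <v,e_j> e_j||^2, the squared distance from v to span{e_j}.)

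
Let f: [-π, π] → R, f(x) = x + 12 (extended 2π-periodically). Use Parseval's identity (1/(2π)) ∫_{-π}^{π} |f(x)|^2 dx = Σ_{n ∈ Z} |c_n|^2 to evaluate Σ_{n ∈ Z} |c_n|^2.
Σ |c_n|^2 = π^2/3 + 144

Expand and integrate term by term over [-π, π]:
  ∫ (x)^2 dx = 1·(2π^3/3); ∫ 2·1·(12)·x dx = 0 (odd integrand); ∫ 12^2 dx = 144·2π.
So (1/(2π)) ∫_{-π}^{π} (x + 12)^2 dx = 1π^2/3 + 144 = π^2/3 + 144.
Parseval ⇒ Σ |c_n|^2 = π^2/3 + 144.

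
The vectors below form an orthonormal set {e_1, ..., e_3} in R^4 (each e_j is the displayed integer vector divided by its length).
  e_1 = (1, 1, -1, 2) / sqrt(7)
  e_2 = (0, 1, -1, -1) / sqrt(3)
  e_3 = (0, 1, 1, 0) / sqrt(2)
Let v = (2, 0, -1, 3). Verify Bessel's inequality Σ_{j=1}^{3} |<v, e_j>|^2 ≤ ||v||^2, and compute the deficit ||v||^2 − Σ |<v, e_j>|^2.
Σ |<v, e_j>|^2 = 563/42; ||v||^2 = 14; deficit = 25/42

Write each e_j = u_j / sqrt(<u_j, u_j>) where u_j is the displayed integer vector. Then <v, e_j> = <v, u_j> / sqrt(<u_j, u_j>), so |<v, e_j>|^2 = <v, u_j>^2 / <u_j, u_j>.
Coefficients: <v, e_1> = 9/sqrt(7), <v, e_2> = -2/sqrt(3), <v, e_3> = -1/sqrt(2).
Square and sum: Σ |<v, e_j>|^2 = 563/42.
Compute ||v||^2 = v·v = 14.
Deficit = 14 − 563/42 = 25/42 ≥ 0, confirming Bessel's inequality. (The deficit equals ||v − Σ <v,e_j> e_j||^2, the squared distance from v to span{e_j}.)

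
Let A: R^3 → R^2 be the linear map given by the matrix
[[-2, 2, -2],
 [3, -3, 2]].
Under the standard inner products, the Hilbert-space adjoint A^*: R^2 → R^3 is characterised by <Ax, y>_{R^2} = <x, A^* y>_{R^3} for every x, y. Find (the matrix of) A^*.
A^* = A^T =
[[-2, 3],
 [2, -3],
 [-2, 2]]

For real matrices with standard dot products, the defining identity <Ax, y> = <x, A^* y> gives (Ax)^T y = x^T (A^*) y, i.e. x^T A^T y = x^T (A^*) y. Since this holds for all x, y, we must have A^* = A^T. Therefore
A^* =
[[-2, 3],
 [2, -3],
 [-2, 2]].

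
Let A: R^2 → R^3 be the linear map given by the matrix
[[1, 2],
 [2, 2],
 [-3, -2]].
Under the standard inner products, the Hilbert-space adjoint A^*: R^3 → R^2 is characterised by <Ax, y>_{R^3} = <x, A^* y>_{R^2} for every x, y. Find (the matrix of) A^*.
A^* = A^T =
[[1, 2, -3],
 [2, 2, -2]]

For real matrices with standard dot products, the defining identity <Ax, y> = <x, A^* y> gives (Ax)^T y = x^T (A^*) y, i.e. x^T A^T y = x^T (A^*) y. Since this holds for all x, y, we must have A^* = A^T. Therefore
A^* =
[[1, 2, -3],
 [2, 2, -2]].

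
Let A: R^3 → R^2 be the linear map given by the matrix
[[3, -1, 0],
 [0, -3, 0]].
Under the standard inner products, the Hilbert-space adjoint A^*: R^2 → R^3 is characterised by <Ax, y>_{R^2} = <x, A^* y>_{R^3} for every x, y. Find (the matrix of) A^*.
A^* = A^T =
[[3, 0],
 [-1, -3],
 [0, 0]]

For real matrices with standard dot products, the defining identity <Ax, y> = <x, A^* y> gives (Ax)^T y = x^T (A^*) y, i.e. x^T A^T y = x^T (A^*) y. Since this holds for all x, y, we must have A^* = A^T. Therefore
A^* =
[[3, 0],
 [-1, -3],
 [0, 0]].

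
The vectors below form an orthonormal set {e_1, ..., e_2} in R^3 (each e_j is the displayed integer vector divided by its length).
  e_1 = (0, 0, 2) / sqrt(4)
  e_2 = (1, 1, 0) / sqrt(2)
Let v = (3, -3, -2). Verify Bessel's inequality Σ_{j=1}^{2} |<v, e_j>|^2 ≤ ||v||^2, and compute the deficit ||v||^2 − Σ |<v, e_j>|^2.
Σ |<v, e_j>|^2 = 4; ||v||^2 = 22; deficit = 18

Write each e_j = u_j / sqrt(<u_j, u_j>) where u_j is the displayed integer vector. Then <v, e_j> = <v, u_j> / sqrt(<u_j, u_j>), so |<v, e_j>|^2 = <v, u_j>^2 / <u_j, u_j>.
Coefficients: <v, e_1> = -4/sqrt(4), <v, e_2> = 0/sqrt(2).
Square and sum: Σ |<v, e_j>|^2 = 4.
Compute ||v||^2 = v·v = 22.
Deficit = 22 − 4 = 18 ≥ 0, confirming Bessel's inequality. (The deficit equals ||v − Σ <v,e_j> e_j||^2, the squared distance from v to span{e_j}.)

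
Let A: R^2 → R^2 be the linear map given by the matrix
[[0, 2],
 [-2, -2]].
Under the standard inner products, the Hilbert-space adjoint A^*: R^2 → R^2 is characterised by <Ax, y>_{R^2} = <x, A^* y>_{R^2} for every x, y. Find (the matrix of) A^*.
A^* = A^T =
[[0, -2],
 [2, -2]]

For real matrices with standard dot products, the defining identity <Ax, y> = <x, A^* y> gives (Ax)^T y = x^T (A^*) y, i.e. x^T A^T y = x^T (A^*) y. Since this holds for all x, y, we must have A^* = A^T. Therefore
A^* =
[[0, -2],
 [2, -2]].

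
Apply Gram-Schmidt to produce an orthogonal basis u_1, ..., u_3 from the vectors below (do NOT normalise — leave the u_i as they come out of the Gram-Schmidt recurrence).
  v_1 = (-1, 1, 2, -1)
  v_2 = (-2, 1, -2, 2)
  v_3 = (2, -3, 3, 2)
Orthogonal basis:
  u_1 = (-1, 1, 2, -1)
  u_2 = (-17/7, 10/7, -8/7, 11/7)
  u_3 = (-4/41, -70/41, 97/41, 128/41)

Apply the Gram-Schmidt recurrence
  u_1 = v_1
  u_i = v_i − Σ_{j<i} ((v_i · u_j) / (u_j · u_j)) · u_j.

Step by step this gives:
  u_1 = (-1, 1, 2, -1)
  u_2 = (-17/7, 10/7, -8/7, 11/7)
  u_3 = (-4/41, -70/41, 97/41, 128/41)

Orthogonality check:
  u_2 · u_1 = 0 (should be 0)
  u_3 · u_1 = 0 (should be 0)
  u_3 · u_2 = 0 (should be 0)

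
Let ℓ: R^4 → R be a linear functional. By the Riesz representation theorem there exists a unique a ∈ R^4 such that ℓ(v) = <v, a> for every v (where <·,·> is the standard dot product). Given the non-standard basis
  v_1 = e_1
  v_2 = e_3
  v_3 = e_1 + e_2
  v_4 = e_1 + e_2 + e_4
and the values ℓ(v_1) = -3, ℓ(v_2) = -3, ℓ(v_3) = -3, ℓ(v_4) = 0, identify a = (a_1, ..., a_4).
a = (-3, 0, -3, 3)

Write a = (a_1, ..., a_4) in the standard basis. For each basis vector v_i, ℓ(v_i) = <v_i, a> is a linear equation in the a_j's. Collect the n equations into a matrix system V a = ℓ, where row i of V is v_i (expressed in the standard basis). Since V is invertible (lower-triangular with 1s on the diagonal, up to permutation), solve by back-substitution:
  V =
[[1, 0, 0, 0],
 [0, 0, 1, 0],
 [1, 1, 0, 0],
 [1, 1, 0, 1]]
  V a = (-3, -3, -3, 0)
Solving gives a = (-3, 0, -3, 3).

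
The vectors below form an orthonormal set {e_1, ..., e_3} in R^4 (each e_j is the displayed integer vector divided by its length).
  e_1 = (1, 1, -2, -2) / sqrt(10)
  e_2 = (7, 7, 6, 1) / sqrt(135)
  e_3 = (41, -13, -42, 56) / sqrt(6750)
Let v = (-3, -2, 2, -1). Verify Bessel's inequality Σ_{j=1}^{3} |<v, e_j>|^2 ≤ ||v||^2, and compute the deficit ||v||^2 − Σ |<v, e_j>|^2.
Σ |<v, e_j>|^2 = 2186/125; ||v||^2 = 18; deficit = 64/125

Write each e_j = u_j / sqrt(<u_j, u_j>) where u_j is the displayed integer vector. Then <v, e_j> = <v, u_j> / sqrt(<u_j, u_j>), so |<v, e_j>|^2 = <v, u_j>^2 / <u_j, u_j>.
Coefficients: <v, e_1> = -7/sqrt(10), <v, e_2> = -24/sqrt(135), <v, e_3> = -237/sqrt(6750).
Square and sum: Σ |<v, e_j>|^2 = 2186/125.
Compute ||v||^2 = v·v = 18.
Deficit = 18 − 2186/125 = 64/125 ≥ 0, confirming Bessel's inequality. (The deficit equals ||v − Σ <v,e_j> e_j||^2, the squared distance from v to span{e_j}.)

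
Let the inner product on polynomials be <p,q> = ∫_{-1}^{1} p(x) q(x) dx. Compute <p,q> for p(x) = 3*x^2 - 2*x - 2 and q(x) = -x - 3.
<p,q> = 22/3

Expand the product: p(x)·q(x) = -3*x^3 - 7*x^2 + 8*x + 6.
∫_{-1}^{1} of each monomial x^k gives [2/(k+1) if k even, 0 if k odd]. Integrating term-by-term (or equivalently evaluating the antiderivative F(x) = -3*x^4/4 - 7*x^3/3 + 4*x^2 + 6*x at the endpoints):
  F(1) − F(−1) = 83/12 − (-5/12) = 22/3.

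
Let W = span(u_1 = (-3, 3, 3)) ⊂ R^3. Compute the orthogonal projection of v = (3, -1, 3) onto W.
proj_W(v) = (1/3, -1/3, -1/3)

Set up U = [u_1 | ... | u_1] ∈ R^(3×1). The projector onto W = col(U) is P = U (U^T U)^(-1) U^T.
Compute U^T U =
  [27],
and U^T v = (-3).
Solve U^T U · c = U^T v for the coefficients: c = (-1/9). The projection is proj_W(v) = U c.
Check: (v - proj_W(v)) · u_1 = 0  (should be 0).
Result: proj_W(v) = (1/3, -1/3, -1/3).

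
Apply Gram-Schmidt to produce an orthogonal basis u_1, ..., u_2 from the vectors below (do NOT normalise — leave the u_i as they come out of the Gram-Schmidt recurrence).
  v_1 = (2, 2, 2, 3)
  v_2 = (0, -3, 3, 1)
Orthogonal basis:
  u_1 = (2, 2, 2, 3)
  u_2 = (-2/7, -23/7, 19/7, 4/7)

Apply the Gram-Schmidt recurrence
  u_1 = v_1
  u_i = v_i − Σ_{j<i} ((v_i · u_j) / (u_j · u_j)) · u_j.

Step by step this gives:
  u_1 = (2, 2, 2, 3)
  u_2 = (-2/7, -23/7, 19/7, 4/7)

Orthogonality check:
  u_2 · u_1 = 0 (should be 0)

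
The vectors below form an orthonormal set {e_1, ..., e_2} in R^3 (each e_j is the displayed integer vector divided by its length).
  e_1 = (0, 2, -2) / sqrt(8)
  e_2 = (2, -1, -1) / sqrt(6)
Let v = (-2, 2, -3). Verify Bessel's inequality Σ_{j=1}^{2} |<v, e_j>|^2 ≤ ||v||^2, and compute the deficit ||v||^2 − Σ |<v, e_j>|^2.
Σ |<v, e_j>|^2 = 14; ||v||^2 = 17; deficit = 3

Write each e_j = u_j / sqrt(<u_j, u_j>) where u_j is the displayed integer vector. Then <v, e_j> = <v, u_j> / sqrt(<u_j, u_j>), so |<v, e_j>|^2 = <v, u_j>^2 / <u_j, u_j>.
Coefficients: <v, e_1> = 10/sqrt(8), <v, e_2> = -3/sqrt(6).
Square and sum: Σ |<v, e_j>|^2 = 14.
Compute ||v||^2 = v·v = 17.
Deficit = 17 − 14 = 3 ≥ 0, confirming Bessel's inequality. (The deficit equals ||v − Σ <v,e_j> e_j||^2, the squared distance from v to span{e_j}.)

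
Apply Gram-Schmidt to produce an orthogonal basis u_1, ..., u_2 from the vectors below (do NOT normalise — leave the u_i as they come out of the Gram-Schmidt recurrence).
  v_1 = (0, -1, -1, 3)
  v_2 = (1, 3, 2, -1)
Orthogonal basis:
  u_1 = (0, -1, -1, 3)
  u_2 = (1, 25/11, 14/11, 13/11)

Apply the Gram-Schmidt recurrence
  u_1 = v_1
  u_i = v_i − Σ_{j<i} ((v_i · u_j) / (u_j · u_j)) · u_j.

Step by step this gives:
  u_1 = (0, -1, -1, 3)
  u_2 = (1, 25/11, 14/11, 13/11)

Orthogonality check:
  u_2 · u_1 = 0 (should be 0)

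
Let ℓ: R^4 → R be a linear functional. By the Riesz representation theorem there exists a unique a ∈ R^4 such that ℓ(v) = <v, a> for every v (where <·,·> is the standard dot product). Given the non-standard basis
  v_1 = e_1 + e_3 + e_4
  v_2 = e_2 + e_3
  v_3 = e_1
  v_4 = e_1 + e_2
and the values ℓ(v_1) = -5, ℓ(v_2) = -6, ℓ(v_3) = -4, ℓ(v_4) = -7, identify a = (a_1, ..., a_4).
a = (-4, -3, -3, 2)

Write a = (a_1, ..., a_4) in the standard basis. For each basis vector v_i, ℓ(v_i) = <v_i, a> is a linear equation in the a_j's. Collect the n equations into a matrix system V a = ℓ, where row i of V is v_i (expressed in the standard basis). Since V is invertible (lower-triangular with 1s on the diagonal, up to permutation), solve by back-substitution:
  V =
[[1, 0, 1, 1],
 [0, 1, 1, 0],
 [1, 0, 0, 0],
 [1, 1, 0, 0]]
  V a = (-5, -6, -4, -7)
Solving gives a = (-4, -3, -3, 2).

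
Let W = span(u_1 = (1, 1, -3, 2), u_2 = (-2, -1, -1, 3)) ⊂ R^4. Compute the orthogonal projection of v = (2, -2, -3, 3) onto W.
proj_W(v) = (5/21, 5/9, -185/63, 170/63)

Set up U = [u_1 | ... | u_2] ∈ R^(4×2). The projector onto W = col(U) is P = U (U^T U)^(-1) U^T.
Compute U^T U =
  [15, 6]
  [6, 15],
and U^T v = (15, 10).
Solve U^T U · c = U^T v for the coefficients: c = (55/63, 20/63). The projection is proj_W(v) = U c.
Check: (v - proj_W(v)) · u_1 = 0  (should be 0).
Check: (v - proj_W(v)) · u_2 = 0  (should be 0).
Result: proj_W(v) = (5/21, 5/9, -185/63, 170/63).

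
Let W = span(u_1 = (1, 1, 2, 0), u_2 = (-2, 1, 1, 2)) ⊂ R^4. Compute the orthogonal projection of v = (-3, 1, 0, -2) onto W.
proj_W(v) = (-63/59, -3/59, -26/59, 40/59)

Set up U = [u_1 | ... | u_2] ∈ R^(4×2). The projector onto W = col(U) is P = U (U^T U)^(-1) U^T.
Compute U^T U =
  [6, 1]
  [1, 10],
and U^T v = (-2, 3).
Solve U^T U · c = U^T v for the coefficients: c = (-23/59, 20/59). The projection is proj_W(v) = U c.
Check: (v - proj_W(v)) · u_1 = 0  (should be 0).
Check: (v - proj_W(v)) · u_2 = 0  (should be 0).
Result: proj_W(v) = (-63/59, -3/59, -26/59, 40/59).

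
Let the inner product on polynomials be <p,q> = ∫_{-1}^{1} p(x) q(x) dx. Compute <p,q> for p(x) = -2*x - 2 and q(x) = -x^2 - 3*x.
<p,q> = 16/3

Expand the product: p(x)·q(x) = 2*x^3 + 8*x^2 + 6*x.
∫_{-1}^{1} of each monomial x^k gives [2/(k+1) if k even, 0 if k odd]. Integrating term-by-term (or equivalently evaluating the antiderivative F(x) = x^4/2 + 8*x^3/3 + 3*x^2 at the endpoints):
  F(1) − F(−1) = 37/6 − (5/6) = 16/3.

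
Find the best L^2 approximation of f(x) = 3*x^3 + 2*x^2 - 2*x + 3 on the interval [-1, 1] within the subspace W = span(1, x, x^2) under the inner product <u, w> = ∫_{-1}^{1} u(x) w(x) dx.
g(x) = 2*x^2 - x/5 + 3

The best approximation g ∈ W is the orthogonal projection of f onto W. Writing g = a_0 + a_1 x + a_2 x^2, the coefficients solve the normal equations G · a = b where
  G_{ij} = <φ_i, φ_j> and b_i = <f, φ_i>, with φ_0 = 1, φ_1 = x, φ_2 = x^2.
G =
  [2, 0, 2/3]
  [0, 2/3, 0]
  [2/3, 0, 2/5],
b = (22/3, -2/15, 14/5).
Solving gives a_0 = 3, a_1 = -1/5, a_2 = 2, so
  g(x) = 2*x^2 - x/5 + 3.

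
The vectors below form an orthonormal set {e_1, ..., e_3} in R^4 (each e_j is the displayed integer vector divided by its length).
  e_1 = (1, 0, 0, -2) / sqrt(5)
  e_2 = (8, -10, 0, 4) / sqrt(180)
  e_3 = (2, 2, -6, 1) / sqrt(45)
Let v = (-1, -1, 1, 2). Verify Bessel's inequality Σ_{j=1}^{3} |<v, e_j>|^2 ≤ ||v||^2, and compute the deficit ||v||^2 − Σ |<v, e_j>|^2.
Σ |<v, e_j>|^2 = 314/45; ||v||^2 = 7; deficit = 1/45

Write each e_j = u_j / sqrt(<u_j, u_j>) where u_j is the displayed integer vector. Then <v, e_j> = <v, u_j> / sqrt(<u_j, u_j>), so |<v, e_j>|^2 = <v, u_j>^2 / <u_j, u_j>.
Coefficients: <v, e_1> = -5/sqrt(5), <v, e_2> = 10/sqrt(180), <v, e_3> = -8/sqrt(45).
Square and sum: Σ |<v, e_j>|^2 = 314/45.
Compute ||v||^2 = v·v = 7.
Deficit = 7 − 314/45 = 1/45 ≥ 0, confirming Bessel's inequality. (The deficit equals ||v − Σ <v,e_j> e_j||^2, the squared distance from v to span{e_j}.)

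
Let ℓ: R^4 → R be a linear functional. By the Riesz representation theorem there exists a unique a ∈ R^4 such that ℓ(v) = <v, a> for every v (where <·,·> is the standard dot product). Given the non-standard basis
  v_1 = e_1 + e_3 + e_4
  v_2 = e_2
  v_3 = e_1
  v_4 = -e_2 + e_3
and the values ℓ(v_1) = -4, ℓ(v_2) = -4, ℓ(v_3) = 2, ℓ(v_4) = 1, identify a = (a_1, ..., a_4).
a = (2, -4, -3, -3)

Write a = (a_1, ..., a_4) in the standard basis. For each basis vector v_i, ℓ(v_i) = <v_i, a> is a linear equation in the a_j's. Collect the n equations into a matrix system V a = ℓ, where row i of V is v_i (expressed in the standard basis). Since V is invertible (lower-triangular with 1s on the diagonal, up to permutation), solve by back-substitution:
  V =
[[1, 0, 1, 1],
 [0, 1, 0, 0],
 [1, 0, 0, 0],
 [0, -1, 1, 0]]
  V a = (-4, -4, 2, 1)
Solving gives a = (2, -4, -3, -3).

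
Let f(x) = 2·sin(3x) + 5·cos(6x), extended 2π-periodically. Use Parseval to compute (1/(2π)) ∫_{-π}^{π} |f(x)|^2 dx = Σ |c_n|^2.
Σ |c_n|^2 = 29/2

Expand |f|^2 and use orthogonality of {sin(nx), cos(mx)} on [-π, π]:
  ∫_{-π}^{π} sin(nx)^2 dx = π, ∫ cos(mx)^2 dx = π, and cross terms integrate to 0.
So ∫_{-π}^{π} f(x)^2 dx = 2^2 · π + 5^2 · π = (4 + 25)π.
Divide by 2π: (4 + 25)/2 = 29/2.
By Parseval, this equals Σ |c_n|^2.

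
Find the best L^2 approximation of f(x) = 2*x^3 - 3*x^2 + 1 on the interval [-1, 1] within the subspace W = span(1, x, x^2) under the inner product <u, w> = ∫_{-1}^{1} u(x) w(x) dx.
g(x) = -3*x^2 + 6*x/5 + 1

The best approximation g ∈ W is the orthogonal projection of f onto W. Writing g = a_0 + a_1 x + a_2 x^2, the coefficients solve the normal equations G · a = b where
  G_{ij} = <φ_i, φ_j> and b_i = <f, φ_i>, with φ_0 = 1, φ_1 = x, φ_2 = x^2.
G =
  [2, 0, 2/3]
  [0, 2/3, 0]
  [2/3, 0, 2/5],
b = (0, 4/5, -8/15).
Solving gives a_0 = 1, a_1 = 6/5, a_2 = -3, so
  g(x) = -3*x^2 + 6*x/5 + 1.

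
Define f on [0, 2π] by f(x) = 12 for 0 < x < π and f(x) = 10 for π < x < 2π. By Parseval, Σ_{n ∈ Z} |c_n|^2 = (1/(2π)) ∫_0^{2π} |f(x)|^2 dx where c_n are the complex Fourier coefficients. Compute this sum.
Σ |c_n|^2 = 122

Parseval equates the L^2 energy of f (normalised by 1/(2π)) with the ℓ^2 sum of its Fourier coefficients: (1/(2π)) ∫_0^{2π} |f|^2 = Σ |c_n|^2.
Compute the left side: (1/(2π)) [∫_0^π 12^2 dx + ∫_π^{2π} 10^2 dx] = (1/(2π)) · (144π + 100π) = (144 + 100)/2 = 122.
So Σ_{n ∈ Z} |c_n|^2 = 122.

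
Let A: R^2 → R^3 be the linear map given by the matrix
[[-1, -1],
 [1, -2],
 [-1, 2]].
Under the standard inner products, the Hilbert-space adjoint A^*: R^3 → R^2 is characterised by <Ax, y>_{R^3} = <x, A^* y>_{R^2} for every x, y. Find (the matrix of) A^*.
A^* = A^T =
[[-1, 1, -1],
 [-1, -2, 2]]

For real matrices with standard dot products, the defining identity <Ax, y> = <x, A^* y> gives (Ax)^T y = x^T (A^*) y, i.e. x^T A^T y = x^T (A^*) y. Since this holds for all x, y, we must have A^* = A^T. Therefore
A^* =
[[-1, 1, -1],
 [-1, -2, 2]].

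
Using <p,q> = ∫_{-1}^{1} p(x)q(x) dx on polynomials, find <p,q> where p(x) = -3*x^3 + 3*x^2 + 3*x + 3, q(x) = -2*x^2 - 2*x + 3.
<p,q> = 16

Expand the product: p(x)·q(x) = 6*x^5 - 21*x^3 - 3*x^2 + 3*x + 9.
∫_{-1}^{1} of each monomial x^k gives [2/(k+1) if k even, 0 if k odd]. Integrating term-by-term (or equivalently evaluating the antiderivative F(x) = x^6 - 21*x^4/4 - x^3 + 3*x^2/2 + 9*x at the endpoints):
  F(1) − F(−1) = 21/4 − (-43/4) = 16.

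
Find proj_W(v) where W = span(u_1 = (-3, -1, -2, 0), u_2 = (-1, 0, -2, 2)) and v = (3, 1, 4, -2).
proj_W(v) = (255/77, 57/77, 282/77, -24/11)

Set up U = [u_1 | ... | u_2] ∈ R^(4×2). The projector onto W = col(U) is P = U (U^T U)^(-1) U^T.
Compute U^T U =
  [14, 7]
  [7, 9],
and U^T v = (-18, -15).
Solve U^T U · c = U^T v for the coefficients: c = (-57/77, -12/11). The projection is proj_W(v) = U c.
Check: (v - proj_W(v)) · u_1 = 0  (should be 0).
Check: (v - proj_W(v)) · u_2 = 0  (should be 0).
Result: proj_W(v) = (255/77, 57/77, 282/77, -24/11).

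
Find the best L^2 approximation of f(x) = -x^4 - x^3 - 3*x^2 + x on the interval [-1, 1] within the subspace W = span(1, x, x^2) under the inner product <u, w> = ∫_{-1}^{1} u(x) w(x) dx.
g(x) = -27*x^2/7 + 2*x/5 + 3/35

The best approximation g ∈ W is the orthogonal projection of f onto W. Writing g = a_0 + a_1 x + a_2 x^2, the coefficients solve the normal equations G · a = b where
  G_{ij} = <φ_i, φ_j> and b_i = <f, φ_i>, with φ_0 = 1, φ_1 = x, φ_2 = x^2.
G =
  [2, 0, 2/3]
  [0, 2/3, 0]
  [2/3, 0, 2/5],
b = (-12/5, 4/15, -52/35).
Solving gives a_0 = 3/35, a_1 = 2/5, a_2 = -27/7, so
  g(x) = -27*x^2/7 + 2*x/5 + 3/35.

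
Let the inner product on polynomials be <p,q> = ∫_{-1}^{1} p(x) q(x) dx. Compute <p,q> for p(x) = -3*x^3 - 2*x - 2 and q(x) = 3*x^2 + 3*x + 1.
<p,q> = -78/5

Expand the product: p(x)·q(x) = -9*x^5 - 9*x^4 - 9*x^3 - 12*x^2 - 8*x - 2.
∫_{-1}^{1} of each monomial x^k gives [2/(k+1) if k even, 0 if k odd]. Integrating term-by-term (or equivalently evaluating the antiderivative F(x) = -3*x^6/2 - 9*x^5/5 - 9*x^4/4 - 4*x^3 - 4*x^2 - 2*x at the endpoints):
  F(1) − F(−1) = -311/20 − (1/20) = -78/5.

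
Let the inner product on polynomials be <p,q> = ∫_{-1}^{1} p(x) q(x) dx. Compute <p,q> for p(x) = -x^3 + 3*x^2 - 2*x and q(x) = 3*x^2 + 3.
<p,q> = 48/5

Expand the product: p(x)·q(x) = -3*x^5 + 9*x^4 - 9*x^3 + 9*x^2 - 6*x.
∫_{-1}^{1} of each monomial x^k gives [2/(k+1) if k even, 0 if k odd]. Integrating term-by-term (or equivalently evaluating the antiderivative F(x) = -x^6/2 + 9*x^5/5 - 9*x^4/4 + 3*x^3 - 3*x^2 at the endpoints):
  F(1) − F(−1) = -19/20 − (-211/20) = 48/5.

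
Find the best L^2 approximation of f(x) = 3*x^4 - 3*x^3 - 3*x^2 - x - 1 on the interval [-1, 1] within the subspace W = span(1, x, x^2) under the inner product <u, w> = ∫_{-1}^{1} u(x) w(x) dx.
g(x) = -3*x^2/7 - 14*x/5 - 44/35

The best approximation g ∈ W is the orthogonal projection of f onto W. Writing g = a_0 + a_1 x + a_2 x^2, the coefficients solve the normal equations G · a = b where
  G_{ij} = <φ_i, φ_j> and b_i = <f, φ_i>, with φ_0 = 1, φ_1 = x, φ_2 = x^2.
G =
  [2, 0, 2/3]
  [0, 2/3, 0]
  [2/3, 0, 2/5],
b = (-14/5, -28/15, -106/105).
Solving gives a_0 = -44/35, a_1 = -14/5, a_2 = -3/7, so
  g(x) = -3*x^2/7 - 14*x/5 - 44/35.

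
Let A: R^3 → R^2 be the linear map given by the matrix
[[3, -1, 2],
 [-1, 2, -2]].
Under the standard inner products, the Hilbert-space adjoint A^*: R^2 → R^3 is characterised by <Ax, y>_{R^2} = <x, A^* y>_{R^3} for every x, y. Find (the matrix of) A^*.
A^* = A^T =
[[3, -1],
 [-1, 2],
 [2, -2]]

For real matrices with standard dot products, the defining identity <Ax, y> = <x, A^* y> gives (Ax)^T y = x^T (A^*) y, i.e. x^T A^T y = x^T (A^*) y. Since this holds for all x, y, we must have A^* = A^T. Therefore
A^* =
[[3, -1],
 [-1, 2],
 [2, -2]].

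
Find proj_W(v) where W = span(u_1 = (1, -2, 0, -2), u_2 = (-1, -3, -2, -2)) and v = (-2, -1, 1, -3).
proj_W(v) = (0, -5/3, -2/3, -4/3)

Set up U = [u_1 | ... | u_2] ∈ R^(4×2). The projector onto W = col(U) is P = U (U^T U)^(-1) U^T.
Compute U^T U =
  [9, 9]
  [9, 18],
and U^T v = (6, 9).
Solve U^T U · c = U^T v for the coefficients: c = (1/3, 1/3). The projection is proj_W(v) = U c.
Check: (v - proj_W(v)) · u_1 = 0  (should be 0).
Check: (v - proj_W(v)) · u_2 = 0  (should be 0).
Result: proj_W(v) = (0, -5/3, -2/3, -4/3).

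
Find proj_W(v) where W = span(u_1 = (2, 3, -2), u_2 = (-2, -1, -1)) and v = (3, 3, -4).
proj_W(v) = (166/77, 309/77, -256/77)

Set up U = [u_1 | ... | u_2] ∈ R^(3×2). The projector onto W = col(U) is P = U (U^T U)^(-1) U^T.
Compute U^T U =
  [17, -5]
  [-5, 6],
and U^T v = (23, -5).
Solve U^T U · c = U^T v for the coefficients: c = (113/77, 30/77). The projection is proj_W(v) = U c.
Check: (v - proj_W(v)) · u_1 = 0  (should be 0).
Check: (v - proj_W(v)) · u_2 = 0  (should be 0).
Result: proj_W(v) = (166/77, 309/77, -256/77).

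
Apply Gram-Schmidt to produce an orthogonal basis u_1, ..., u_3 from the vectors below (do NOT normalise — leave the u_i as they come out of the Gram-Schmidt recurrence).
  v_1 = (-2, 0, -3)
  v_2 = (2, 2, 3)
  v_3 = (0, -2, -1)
Orthogonal basis:
  u_1 = (-2, 0, -3)
  u_2 = (0, 2, 0)
  u_3 = (6/13, 0, -4/13)

Apply the Gram-Schmidt recurrence
  u_1 = v_1
  u_i = v_i − Σ_{j<i} ((v_i · u_j) / (u_j · u_j)) · u_j.

Step by step this gives:
  u_1 = (-2, 0, -3)
  u_2 = (0, 2, 0)
  u_3 = (6/13, 0, -4/13)

Orthogonality check:
  u_2 · u_1 = 0 (should be 0)
  u_3 · u_1 = 0 (should be 0)
  u_3 · u_2 = 0 (should be 0)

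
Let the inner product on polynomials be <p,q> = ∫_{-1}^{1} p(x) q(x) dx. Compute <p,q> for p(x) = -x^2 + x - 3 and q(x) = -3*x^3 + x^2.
<p,q> = -18/5

Expand the product: p(x)·q(x) = 3*x^5 - 4*x^4 + 10*x^3 - 3*x^2.
∫_{-1}^{1} of each monomial x^k gives [2/(k+1) if k even, 0 if k odd]. Integrating term-by-term (or equivalently evaluating the antiderivative F(x) = x^6/2 - 4*x^5/5 + 5*x^4/2 - x^3 at the endpoints):
  F(1) − F(−1) = 6/5 − (24/5) = -18/5.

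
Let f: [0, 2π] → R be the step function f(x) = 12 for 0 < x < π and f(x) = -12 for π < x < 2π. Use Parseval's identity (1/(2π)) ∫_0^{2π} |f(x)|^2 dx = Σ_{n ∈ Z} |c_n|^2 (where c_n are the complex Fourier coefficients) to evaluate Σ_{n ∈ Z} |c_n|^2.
Σ |c_n|^2 = 144

Parseval equates the L^2 energy of f (normalised by 1/(2π)) with the ℓ^2 sum of its Fourier coefficients: (1/(2π)) ∫_0^{2π} |f|^2 = Σ |c_n|^2.
Compute the left side: (1/(2π)) [∫_0^π 12^2 dx + ∫_π^{2π} (-12)^2 dx] = (1/(2π)) · (144π + 144π) = (144 + 144)/2 = 144.
So Σ_{n ∈ Z} |c_n|^2 = 144.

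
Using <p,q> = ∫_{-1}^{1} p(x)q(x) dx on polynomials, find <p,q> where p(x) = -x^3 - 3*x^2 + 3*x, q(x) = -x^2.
<p,q> = 6/5

Expand the product: p(x)·q(x) = x^5 + 3*x^4 - 3*x^3.
∫_{-1}^{1} of each monomial x^k gives [2/(k+1) if k even, 0 if k odd]. Integrating term-by-term (or equivalently evaluating the antiderivative F(x) = x^6/6 + 3*x^5/5 - 3*x^4/4 at the endpoints):
  F(1) − F(−1) = 1/60 − (-71/60) = 6/5.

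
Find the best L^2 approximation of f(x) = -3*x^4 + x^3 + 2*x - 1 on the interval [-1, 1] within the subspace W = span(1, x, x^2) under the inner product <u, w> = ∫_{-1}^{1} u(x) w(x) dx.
g(x) = -18*x^2/7 + 13*x/5 - 26/35

The best approximation g ∈ W is the orthogonal projection of f onto W. Writing g = a_0 + a_1 x + a_2 x^2, the coefficients solve the normal equations G · a = b where
  G_{ij} = <φ_i, φ_j> and b_i = <f, φ_i>, with φ_0 = 1, φ_1 = x, φ_2 = x^2.
G =
  [2, 0, 2/3]
  [0, 2/3, 0]
  [2/3, 0, 2/5],
b = (-16/5, 26/15, -32/21).
Solving gives a_0 = -26/35, a_1 = 13/5, a_2 = -18/7, so
  g(x) = -18*x^2/7 + 13*x/5 - 26/35.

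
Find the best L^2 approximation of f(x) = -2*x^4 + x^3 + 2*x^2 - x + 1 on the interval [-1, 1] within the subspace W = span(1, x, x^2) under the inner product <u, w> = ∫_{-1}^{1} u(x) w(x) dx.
g(x) = 2*x^2/7 - 2*x/5 + 41/35

The best approximation g ∈ W is the orthogonal projection of f onto W. Writing g = a_0 + a_1 x + a_2 x^2, the coefficients solve the normal equations G · a = b where
  G_{ij} = <φ_i, φ_j> and b_i = <f, φ_i>, with φ_0 = 1, φ_1 = x, φ_2 = x^2.
G =
  [2, 0, 2/3]
  [0, 2/3, 0]
  [2/3, 0, 2/5],
b = (38/15, -4/15, 94/105).
Solving gives a_0 = 41/35, a_1 = -2/5, a_2 = 2/7, so
  g(x) = 2*x^2/7 - 2*x/5 + 41/35.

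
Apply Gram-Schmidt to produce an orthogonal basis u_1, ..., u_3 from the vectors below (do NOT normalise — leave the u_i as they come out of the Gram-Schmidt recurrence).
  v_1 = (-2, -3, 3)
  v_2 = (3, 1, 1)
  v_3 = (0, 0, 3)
Orthogonal basis:
  u_1 = (-2, -3, 3)
  u_2 = (27/11, 2/11, 20/11)
  u_3 = (-63/103, 231/206, 147/206)

Apply the Gram-Schmidt recurrence
  u_1 = v_1
  u_i = v_i − Σ_{j<i} ((v_i · u_j) / (u_j · u_j)) · u_j.

Step by step this gives:
  u_1 = (-2, -3, 3)
  u_2 = (27/11, 2/11, 20/11)
  u_3 = (-63/103, 231/206, 147/206)

Orthogonality check:
  u_2 · u_1 = 0 (should be 0)
  u_3 · u_1 = 0 (should be 0)
  u_3 · u_2 = 0 (should be 0)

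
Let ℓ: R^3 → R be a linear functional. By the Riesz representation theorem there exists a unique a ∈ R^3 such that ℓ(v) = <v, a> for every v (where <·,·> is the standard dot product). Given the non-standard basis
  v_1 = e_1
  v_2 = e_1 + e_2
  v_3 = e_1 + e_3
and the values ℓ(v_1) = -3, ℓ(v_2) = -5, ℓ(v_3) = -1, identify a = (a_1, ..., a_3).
a = (-3, -2, 2)

Write a = (a_1, ..., a_3) in the standard basis. For each basis vector v_i, ℓ(v_i) = <v_i, a> is a linear equation in the a_j's. Collect the n equations into a matrix system V a = ℓ, where row i of V is v_i (expressed in the standard basis). Since V is invertible (lower-triangular with 1s on the diagonal, up to permutation), solve by back-substitution:
  V =
[[1, 0, 0],
 [1, 1, 0],
 [1, 0, 1]]
  V a = (-3, -5, -1)
Solving gives a = (-3, -2, 2).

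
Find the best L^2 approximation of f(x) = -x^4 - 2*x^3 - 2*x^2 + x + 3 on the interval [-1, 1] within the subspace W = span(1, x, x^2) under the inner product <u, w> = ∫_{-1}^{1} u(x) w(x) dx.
g(x) = -20*x^2/7 - x/5 + 108/35

The best approximation g ∈ W is the orthogonal projection of f onto W. Writing g = a_0 + a_1 x + a_2 x^2, the coefficients solve the normal equations G · a = b where
  G_{ij} = <φ_i, φ_j> and b_i = <f, φ_i>, with φ_0 = 1, φ_1 = x, φ_2 = x^2.
G =
  [2, 0, 2/3]
  [0, 2/3, 0]
  [2/3, 0, 2/5],
b = (64/15, -2/15, 32/35).
Solving gives a_0 = 108/35, a_1 = -1/5, a_2 = -20/7, so
  g(x) = -20*x^2/7 - x/5 + 108/35.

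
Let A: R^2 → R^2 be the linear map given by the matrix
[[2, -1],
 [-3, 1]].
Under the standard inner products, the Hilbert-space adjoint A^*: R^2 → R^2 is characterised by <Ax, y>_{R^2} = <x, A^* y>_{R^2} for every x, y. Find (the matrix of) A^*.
A^* = A^T =
[[2, -3],
 [-1, 1]]

For real matrices with standard dot products, the defining identity <Ax, y> = <x, A^* y> gives (Ax)^T y = x^T (A^*) y, i.e. x^T A^T y = x^T (A^*) y. Since this holds for all x, y, we must have A^* = A^T. Therefore
A^* =
[[2, -3],
 [-1, 1]].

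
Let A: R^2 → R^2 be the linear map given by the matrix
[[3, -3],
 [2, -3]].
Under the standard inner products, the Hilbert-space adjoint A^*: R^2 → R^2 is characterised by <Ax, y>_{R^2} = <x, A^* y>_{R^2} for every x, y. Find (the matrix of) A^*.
A^* = A^T =
[[3, 2],
 [-3, -3]]

For real matrices with standard dot products, the defining identity <Ax, y> = <x, A^* y> gives (Ax)^T y = x^T (A^*) y, i.e. x^T A^T y = x^T (A^*) y. Since this holds for all x, y, we must have A^* = A^T. Therefore
A^* =
[[3, 2],
 [-3, -3]].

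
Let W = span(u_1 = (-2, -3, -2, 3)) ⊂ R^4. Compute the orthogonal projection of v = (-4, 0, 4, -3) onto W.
proj_W(v) = (9/13, 27/26, 9/13, -27/26)

Set up U = [u_1 | ... | u_1] ∈ R^(4×1). The projector onto W = col(U) is P = U (U^T U)^(-1) U^T.
Compute U^T U =
  [26],
and U^T v = (-9).
Solve U^T U · c = U^T v for the coefficients: c = (-9/26). The projection is proj_W(v) = U c.
Check: (v - proj_W(v)) · u_1 = 0  (should be 0).
Result: proj_W(v) = (9/13, 27/26, 9/13, -27/26).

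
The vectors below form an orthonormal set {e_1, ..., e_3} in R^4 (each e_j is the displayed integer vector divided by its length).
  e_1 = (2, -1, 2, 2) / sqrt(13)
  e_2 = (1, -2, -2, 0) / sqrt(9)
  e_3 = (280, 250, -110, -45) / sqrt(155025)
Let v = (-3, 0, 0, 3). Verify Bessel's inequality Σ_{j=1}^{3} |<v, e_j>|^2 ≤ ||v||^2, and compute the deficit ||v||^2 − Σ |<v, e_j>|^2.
Σ |<v, e_j>|^2 = 378/53; ||v||^2 = 18; deficit = 576/53

Write each e_j = u_j / sqrt(<u_j, u_j>) where u_j is the displayed integer vector. Then <v, e_j> = <v, u_j> / sqrt(<u_j, u_j>), so |<v, e_j>|^2 = <v, u_j>^2 / <u_j, u_j>.
Coefficients: <v, e_1> = 0/sqrt(13), <v, e_2> = -3/sqrt(9), <v, e_3> = -975/sqrt(155025).
Square and sum: Σ |<v, e_j>|^2 = 378/53.
Compute ||v||^2 = v·v = 18.
Deficit = 18 − 378/53 = 576/53 ≥ 0, confirming Bessel's inequality. (The deficit equals ||v − Σ <v,e_j> e_j||^2, the squared distance from v to span{e_j}.)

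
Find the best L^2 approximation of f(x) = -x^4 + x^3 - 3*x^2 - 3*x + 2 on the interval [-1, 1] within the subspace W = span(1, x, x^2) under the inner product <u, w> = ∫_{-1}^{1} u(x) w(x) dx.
g(x) = -27*x^2/7 - 12*x/5 + 73/35

The best approximation g ∈ W is the orthogonal projection of f onto W. Writing g = a_0 + a_1 x + a_2 x^2, the coefficients solve the normal equations G · a = b where
  G_{ij} = <φ_i, φ_j> and b_i = <f, φ_i>, with φ_0 = 1, φ_1 = x, φ_2 = x^2.
G =
  [2, 0, 2/3]
  [0, 2/3, 0]
  [2/3, 0, 2/5],
b = (8/5, -8/5, -16/105).
Solving gives a_0 = 73/35, a_1 = -12/5, a_2 = -27/7, so
  g(x) = -27*x^2/7 - 12*x/5 + 73/35.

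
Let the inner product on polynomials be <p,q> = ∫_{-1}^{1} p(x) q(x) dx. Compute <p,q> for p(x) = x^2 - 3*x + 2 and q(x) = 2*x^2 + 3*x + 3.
<p,q> = 172/15

Expand the product: p(x)·q(x) = 2*x^4 - 3*x^3 - 2*x^2 - 3*x + 6.
∫_{-1}^{1} of each monomial x^k gives [2/(k+1) if k even, 0 if k odd]. Integrating term-by-term (or equivalently evaluating the antiderivative F(x) = 2*x^5/5 - 3*x^4/4 - 2*x^3/3 - 3*x^2/2 + 6*x at the endpoints):
  F(1) − F(−1) = 209/60 − (-479/60) = 172/15.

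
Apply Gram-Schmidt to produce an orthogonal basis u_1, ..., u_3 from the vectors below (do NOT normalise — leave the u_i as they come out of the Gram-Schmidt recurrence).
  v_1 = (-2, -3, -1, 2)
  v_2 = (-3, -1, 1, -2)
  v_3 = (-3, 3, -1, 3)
Orthogonal basis:
  u_1 = (-2, -3, -1, 2)
  u_2 = (-23/9, -1/3, 11/9, -22/9)
  u_3 = (-368/127, 460/127, -78/127, 283/127)

Apply the Gram-Schmidt recurrence
  u_1 = v_1
  u_i = v_i − Σ_{j<i} ((v_i · u_j) / (u_j · u_j)) · u_j.

Step by step this gives:
  u_1 = (-2, -3, -1, 2)
  u_2 = (-23/9, -1/3, 11/9, -22/9)
  u_3 = (-368/127, 460/127, -78/127, 283/127)

Orthogonality check:
  u_2 · u_1 = 0 (should be 0)
  u_3 · u_1 = 0 (should be 0)
  u_3 · u_2 = 0 (should be 0)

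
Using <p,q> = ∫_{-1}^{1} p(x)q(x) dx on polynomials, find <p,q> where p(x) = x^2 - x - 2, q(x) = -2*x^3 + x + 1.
<p,q> = -16/5

Expand the product: p(x)·q(x) = -2*x^5 + 2*x^4 + 5*x^3 - 3*x - 2.
∫_{-1}^{1} of each monomial x^k gives [2/(k+1) if k even, 0 if k odd]. Integrating term-by-term (or equivalently evaluating the antiderivative F(x) = -x^6/3 + 2*x^5/5 + 5*x^4/4 - 3*x^2/2 - 2*x at the endpoints):
  F(1) − F(−1) = -131/60 − (61/60) = -16/5.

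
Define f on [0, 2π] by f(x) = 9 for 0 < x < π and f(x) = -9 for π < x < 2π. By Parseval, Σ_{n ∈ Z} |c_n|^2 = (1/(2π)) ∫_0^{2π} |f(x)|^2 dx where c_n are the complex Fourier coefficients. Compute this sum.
Σ |c_n|^2 = 81

Parseval equates the L^2 energy of f (normalised by 1/(2π)) with the ℓ^2 sum of its Fourier coefficients: (1/(2π)) ∫_0^{2π} |f|^2 = Σ |c_n|^2.
Compute the left side: (1/(2π)) [∫_0^π 9^2 dx + ∫_π^{2π} (-9)^2 dx] = (1/(2π)) · (81π + 81π) = (81 + 81)/2 = 81.
So Σ_{n ∈ Z} |c_n|^2 = 81.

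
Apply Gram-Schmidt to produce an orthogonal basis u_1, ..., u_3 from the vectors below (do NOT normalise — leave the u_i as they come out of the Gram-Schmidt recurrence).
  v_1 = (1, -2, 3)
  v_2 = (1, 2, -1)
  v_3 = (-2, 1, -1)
Orthogonal basis:
  u_1 = (1, -2, 3)
  u_2 = (10/7, 8/7, 2/7)
  u_3 = (-2/3, 2/3, 2/3)

Apply the Gram-Schmidt recurrence
  u_1 = v_1
  u_i = v_i − Σ_{j<i} ((v_i · u_j) / (u_j · u_j)) · u_j.

Step by step this gives:
  u_1 = (1, -2, 3)
  u_2 = (10/7, 8/7, 2/7)
  u_3 = (-2/3, 2/3, 2/3)

Orthogonality check:
  u_2 · u_1 = 0 (should be 0)
  u_3 · u_1 = 0 (should be 0)
  u_3 · u_2 = 0 (should be 0)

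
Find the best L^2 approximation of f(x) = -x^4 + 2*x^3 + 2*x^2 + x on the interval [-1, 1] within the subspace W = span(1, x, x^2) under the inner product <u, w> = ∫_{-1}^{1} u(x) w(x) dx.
g(x) = 8*x^2/7 + 11*x/5 + 3/35

The best approximation g ∈ W is the orthogonal projection of f onto W. Writing g = a_0 + a_1 x + a_2 x^2, the coefficients solve the normal equations G · a = b where
  G_{ij} = <φ_i, φ_j> and b_i = <f, φ_i>, with φ_0 = 1, φ_1 = x, φ_2 = x^2.
G =
  [2, 0, 2/3]
  [0, 2/3, 0]
  [2/3, 0, 2/5],
b = (14/15, 22/15, 18/35).
Solving gives a_0 = 3/35, a_1 = 11/5, a_2 = 8/7, so
  g(x) = 8*x^2/7 + 11*x/5 + 3/35.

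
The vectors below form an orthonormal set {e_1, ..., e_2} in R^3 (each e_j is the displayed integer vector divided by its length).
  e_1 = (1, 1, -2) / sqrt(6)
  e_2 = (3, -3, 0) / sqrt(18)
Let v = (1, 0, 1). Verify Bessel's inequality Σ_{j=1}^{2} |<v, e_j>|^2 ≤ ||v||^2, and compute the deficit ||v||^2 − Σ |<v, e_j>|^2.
Σ |<v, e_j>|^2 = 2/3; ||v||^2 = 2; deficit = 4/3

Write each e_j = u_j / sqrt(<u_j, u_j>) where u_j is the displayed integer vector. Then <v, e_j> = <v, u_j> / sqrt(<u_j, u_j>), so |<v, e_j>|^2 = <v, u_j>^2 / <u_j, u_j>.
Coefficients: <v, e_1> = -1/sqrt(6), <v, e_2> = 3/sqrt(18).
Square and sum: Σ |<v, e_j>|^2 = 2/3.
Compute ||v||^2 = v·v = 2.
Deficit = 2 − 2/3 = 4/3 ≥ 0, confirming Bessel's inequality. (The deficit equals ||v − Σ <v,e_j> e_j||^2, the squared distance from v to span{e_j}.)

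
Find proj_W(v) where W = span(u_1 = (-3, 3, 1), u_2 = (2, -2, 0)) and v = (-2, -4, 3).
proj_W(v) = (1, -1, 3)

Set up U = [u_1 | ... | u_2] ∈ R^(3×2). The projector onto W = col(U) is P = U (U^T U)^(-1) U^T.
Compute U^T U =
  [19, -12]
  [-12, 8],
and U^T v = (-3, 4).
Solve U^T U · c = U^T v for the coefficients: c = (3, 5). The projection is proj_W(v) = U c.
Check: (v - proj_W(v)) · u_1 = 0  (should be 0).
Check: (v - proj_W(v)) · u_2 = 0  (should be 0).
Result: proj_W(v) = (1, -1, 3).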